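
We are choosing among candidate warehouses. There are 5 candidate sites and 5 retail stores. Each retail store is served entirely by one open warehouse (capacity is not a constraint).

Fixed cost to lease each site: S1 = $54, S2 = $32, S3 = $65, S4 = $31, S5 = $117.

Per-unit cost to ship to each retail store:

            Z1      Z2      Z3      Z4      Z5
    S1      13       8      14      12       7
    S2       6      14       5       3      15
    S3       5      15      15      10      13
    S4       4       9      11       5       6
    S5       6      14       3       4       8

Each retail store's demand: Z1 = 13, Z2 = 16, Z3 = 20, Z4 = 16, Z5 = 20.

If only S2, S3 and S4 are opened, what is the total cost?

Each retail store is assigned to its cheapest site among the open ones.
{S2, S3, S4}: Z1→S4 4·13=52, Z2→S4 9·16=144, Z3→S2 5·20=100, Z4→S2 3·16=48, Z5→S4 6·20=120. Service 464; fixed 128; total 592.

Total cost: 592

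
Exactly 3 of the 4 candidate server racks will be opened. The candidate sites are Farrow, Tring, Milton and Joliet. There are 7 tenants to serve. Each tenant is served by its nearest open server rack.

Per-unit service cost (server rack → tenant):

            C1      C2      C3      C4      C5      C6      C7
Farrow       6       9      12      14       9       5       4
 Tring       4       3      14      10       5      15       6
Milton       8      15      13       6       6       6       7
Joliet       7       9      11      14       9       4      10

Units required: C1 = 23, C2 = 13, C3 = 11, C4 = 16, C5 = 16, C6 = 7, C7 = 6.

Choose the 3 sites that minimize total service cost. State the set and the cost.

Choose Tring, Milton and Joliet; total service cost 492.

With exactly 3 open, each tenant uses its cheapest among the chosen.
{Tring, Milton, Joliet}: C1→Tring 4·23=92, C2→Tring 3·13=39, C3→Joliet 11·11=121, C4→Milton 6·16=96, C5→Tring 5·16=80, C6→Joliet 4·7=28, C7→Tring 6·6=36. Service cost 492.
{Farrow, Tring, Milton}: service cost 498
{Farrow, Tring, Joliet}: service cost 544
Among all 4 size-3 choices, {Tring, Milton, Joliet} is lowest.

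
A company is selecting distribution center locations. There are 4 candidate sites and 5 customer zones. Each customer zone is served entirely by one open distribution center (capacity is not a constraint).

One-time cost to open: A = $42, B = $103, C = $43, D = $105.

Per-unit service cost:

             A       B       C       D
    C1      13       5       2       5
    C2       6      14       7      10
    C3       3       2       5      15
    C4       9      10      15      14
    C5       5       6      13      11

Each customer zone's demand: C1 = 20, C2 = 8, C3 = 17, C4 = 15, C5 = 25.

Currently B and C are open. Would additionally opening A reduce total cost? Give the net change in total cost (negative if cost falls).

Yes — net change −6 (cost falls by 6).

Current service cost with {B, C}: 430.
Adding A: each customer zone re-picks its cheapest; new service cost 382, saving 48.
Extra fixed cost: 42. Net change = 42 − 48 = -6.
(Totals: 576 → 570.)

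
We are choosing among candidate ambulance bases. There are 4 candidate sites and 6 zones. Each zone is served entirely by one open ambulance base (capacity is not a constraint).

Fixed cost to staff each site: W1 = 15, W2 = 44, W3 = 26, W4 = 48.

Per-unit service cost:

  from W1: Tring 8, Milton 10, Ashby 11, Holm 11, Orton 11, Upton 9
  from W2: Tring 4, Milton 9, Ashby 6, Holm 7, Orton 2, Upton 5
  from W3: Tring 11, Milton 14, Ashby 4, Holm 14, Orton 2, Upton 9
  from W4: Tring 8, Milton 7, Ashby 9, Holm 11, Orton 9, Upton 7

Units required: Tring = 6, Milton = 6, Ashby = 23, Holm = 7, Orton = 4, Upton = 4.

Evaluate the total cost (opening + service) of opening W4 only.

Each zone is assigned to its cheapest site among the open ones.
{W4}: Tring→W4 8·6=48, Milton→W4 7·6=42, Ashby→W4 9·23=207, Holm→W4 11·7=77, Orton→W4 9·4=36, Upton→W4 7·4=28. Service 438; fixed 48; total 486.

Total cost: 486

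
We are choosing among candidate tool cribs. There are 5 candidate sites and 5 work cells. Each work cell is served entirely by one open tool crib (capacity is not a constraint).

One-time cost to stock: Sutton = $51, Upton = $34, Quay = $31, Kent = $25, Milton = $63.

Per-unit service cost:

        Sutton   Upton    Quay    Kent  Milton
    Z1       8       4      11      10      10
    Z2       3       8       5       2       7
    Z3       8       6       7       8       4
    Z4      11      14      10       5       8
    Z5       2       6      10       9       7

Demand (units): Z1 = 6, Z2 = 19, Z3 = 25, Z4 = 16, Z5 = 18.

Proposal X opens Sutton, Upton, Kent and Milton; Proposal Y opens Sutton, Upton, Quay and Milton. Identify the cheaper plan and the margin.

Proposal X: {Sutton, Upton, Kent, Milton}: Z1→Upton 4·6=24, Z2→Kent 2·19=38, Z3→Milton 4·25=100, Z4→Kent 5·16=80, Z5→Sutton 2·18=36. Service 278; fixed 173; total 451.
Proposal Y: {Sutton, Upton, Quay, Milton}: Z1→Upton 4·6=24, Z2→Sutton 3·19=57, Z3→Milton 4·25=100, Z4→Milton 8·16=128, Z5→Sutton 2·18=36. Service 345; fixed 179; total 524.
Difference: |451 − 524| = 73.

Proposal X is cheaper by 73.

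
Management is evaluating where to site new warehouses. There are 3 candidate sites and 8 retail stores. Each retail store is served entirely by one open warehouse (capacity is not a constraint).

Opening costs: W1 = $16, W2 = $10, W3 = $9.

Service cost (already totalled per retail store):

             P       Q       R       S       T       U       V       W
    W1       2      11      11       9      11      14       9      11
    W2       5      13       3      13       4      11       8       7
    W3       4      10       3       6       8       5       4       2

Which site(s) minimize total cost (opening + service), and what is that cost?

Open W3 only; minimum total cost 51.

For any fixed open set, each retail store goes to its cheapest open site; total = fixed + service.
{W3}: P→W3 4, Q→W3 10, R→W3 3, S→W3 6, T→W3 8, U→W3 5, V→W3 4, W→W3 2. Service 42; fixed 9; total 51.
{W2, W3}: service 38 + fixed 19 = 57
{W1, W3}: service 40 + fixed 25 = 65
{W1, W2, W3}: service 36 + fixed 35 = 71
No other subset beats 51.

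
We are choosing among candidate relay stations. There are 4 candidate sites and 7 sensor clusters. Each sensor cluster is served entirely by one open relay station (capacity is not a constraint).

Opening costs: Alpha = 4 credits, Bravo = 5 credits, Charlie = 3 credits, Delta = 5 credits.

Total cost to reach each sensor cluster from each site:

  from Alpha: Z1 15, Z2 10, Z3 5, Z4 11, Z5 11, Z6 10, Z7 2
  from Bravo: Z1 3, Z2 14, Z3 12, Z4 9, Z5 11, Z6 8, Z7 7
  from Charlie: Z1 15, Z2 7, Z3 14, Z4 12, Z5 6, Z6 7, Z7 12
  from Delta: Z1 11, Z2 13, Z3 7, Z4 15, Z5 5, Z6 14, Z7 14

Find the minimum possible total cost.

Minimum total cost: 51

For any fixed open set, each sensor cluster goes to its cheapest open site; total = fixed + service.
{Alpha, Bravo, Charlie}: Z1→Bravo 3, Z2→Charlie 7, Z3→Alpha 5, Z4→Bravo 9, Z5→Charlie 6, Z6→Charlie 7, Z7→Alpha 2. Service 39; fixed 12; total 51.
{Alpha, Bravo, Charlie, Delta}: service 38 + fixed 17 = 55
{Alpha, Bravo, Delta}: service 42 + fixed 14 = 56
{Charlie}: service 73 + fixed 3 = 76
No other subset beats 51.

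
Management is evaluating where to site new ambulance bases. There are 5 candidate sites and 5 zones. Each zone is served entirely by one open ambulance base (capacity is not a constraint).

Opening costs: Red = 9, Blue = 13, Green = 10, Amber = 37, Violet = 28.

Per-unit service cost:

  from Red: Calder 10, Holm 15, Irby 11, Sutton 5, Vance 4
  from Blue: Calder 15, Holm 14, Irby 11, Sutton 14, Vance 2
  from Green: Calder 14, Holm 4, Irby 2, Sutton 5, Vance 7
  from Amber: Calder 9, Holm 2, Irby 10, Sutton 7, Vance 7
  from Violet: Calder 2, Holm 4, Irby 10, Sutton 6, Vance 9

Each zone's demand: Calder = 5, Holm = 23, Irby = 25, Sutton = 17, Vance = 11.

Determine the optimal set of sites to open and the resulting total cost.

Open Blue, Green, Amber and Violet; minimum total cost 301.

For any fixed open set, each zone goes to its cheapest open site; total = fixed + service.
{Blue, Green, Amber, Violet}: Calder→Violet 2·5=10, Holm→Amber 2·23=46, Irby→Green 2·25=50, Sutton→Green 5·17=85, Vance→Blue 2·11=22. Service 213; fixed 88; total 301.
{Blue, Green, Amber}: service 248 + fixed 60 = 308
{Red, Blue, Green, Amber, Violet}: service 213 + fixed 97 = 310
{Red}: service 799 + fixed 9 = 808
No other subset beats 301.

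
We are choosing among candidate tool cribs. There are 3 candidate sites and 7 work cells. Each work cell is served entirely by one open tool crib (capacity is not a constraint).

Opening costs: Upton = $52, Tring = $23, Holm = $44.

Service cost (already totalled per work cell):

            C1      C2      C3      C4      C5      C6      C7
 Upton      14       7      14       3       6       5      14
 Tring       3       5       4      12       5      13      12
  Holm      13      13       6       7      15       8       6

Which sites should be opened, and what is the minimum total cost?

Open Tring only; minimum total cost 77.

For any fixed open set, each work cell goes to its cheapest open site; total = fixed + service.
{Tring}: C1→Tring 3, C2→Tring 5, C3→Tring 4, C4→Tring 12, C5→Tring 5, C6→Tring 13, C7→Tring 12. Service 54; fixed 23; total 77.
{Tring, Holm}: C1→Tring 3, C2→Tring 5, C3→Tring 4, C4→Holm 7, C5→Tring 5, C6→Holm 8, C7→Holm 6. Service 38; fixed 67; total 105.
{Upton, Tring}: service 37 + fixed 75 = 112
{Upton, Tring, Holm}: C1→Tring 3, C2→Tring 5, C3→Tring 4, C4→Upton 3, C5→Tring 5, C6→Upton 5, C7→Holm 6. Service 31; fixed 119; total 150.
(All 7 nonempty subsets were checked; Tring only is lowest.)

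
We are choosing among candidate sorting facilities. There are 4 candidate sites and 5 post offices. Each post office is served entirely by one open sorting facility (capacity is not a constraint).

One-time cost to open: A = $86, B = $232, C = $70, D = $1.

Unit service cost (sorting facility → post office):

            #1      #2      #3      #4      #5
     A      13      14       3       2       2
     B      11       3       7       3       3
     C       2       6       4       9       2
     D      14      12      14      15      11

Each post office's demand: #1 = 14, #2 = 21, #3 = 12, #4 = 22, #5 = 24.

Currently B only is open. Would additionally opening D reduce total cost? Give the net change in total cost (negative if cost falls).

Current service cost with {B}: 439.
Adding D: each post office re-picks its cheapest; new service cost 439, saving 0.
Extra fixed cost: 1. Net change = 1 − 0 = 1.
(Totals: 671 → 672.)

No — net change +1 (cost rises by 1).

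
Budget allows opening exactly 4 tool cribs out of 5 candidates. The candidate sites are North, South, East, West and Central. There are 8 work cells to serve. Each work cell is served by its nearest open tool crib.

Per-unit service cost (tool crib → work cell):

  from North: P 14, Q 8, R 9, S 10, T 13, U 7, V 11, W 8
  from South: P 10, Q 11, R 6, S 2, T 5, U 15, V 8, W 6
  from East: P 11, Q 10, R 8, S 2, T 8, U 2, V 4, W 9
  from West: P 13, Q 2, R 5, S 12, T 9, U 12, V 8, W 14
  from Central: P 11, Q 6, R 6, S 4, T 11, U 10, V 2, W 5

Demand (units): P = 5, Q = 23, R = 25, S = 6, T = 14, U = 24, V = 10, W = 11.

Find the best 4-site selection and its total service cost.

Choose South, East, West and Central; total service cost 426.

With exactly 4 open, each work cell uses its cheapest among the chosen.
{South, East, West, Central}: P→South 10·5=50, Q→West 2·23=46, R→West 5·25=125, S→South 2·6=12, T→South 5·14=70, U→East 2·24=48, V→Central 2·10=20, W→Central 5·11=55. Service cost 426.
{North, South, East, West}: service cost 457
{North, East, West, Central}: service cost 473
Among all 5 size-4 choices, {South, East, West, Central} is lowest.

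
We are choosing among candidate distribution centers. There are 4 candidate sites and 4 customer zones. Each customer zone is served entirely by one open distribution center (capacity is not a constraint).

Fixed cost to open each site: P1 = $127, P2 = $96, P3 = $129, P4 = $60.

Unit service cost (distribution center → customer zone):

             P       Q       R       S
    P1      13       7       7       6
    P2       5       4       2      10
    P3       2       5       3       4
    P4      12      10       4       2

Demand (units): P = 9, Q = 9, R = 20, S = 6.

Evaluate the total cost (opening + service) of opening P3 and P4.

Total cost: 324

Each customer zone is assigned to its cheapest site among the open ones.
{P3, P4}: P→P3 2·9=18, Q→P3 5·9=45, R→P3 3·20=60, S→P4 2·6=12. Service 135; fixed 189; total 324.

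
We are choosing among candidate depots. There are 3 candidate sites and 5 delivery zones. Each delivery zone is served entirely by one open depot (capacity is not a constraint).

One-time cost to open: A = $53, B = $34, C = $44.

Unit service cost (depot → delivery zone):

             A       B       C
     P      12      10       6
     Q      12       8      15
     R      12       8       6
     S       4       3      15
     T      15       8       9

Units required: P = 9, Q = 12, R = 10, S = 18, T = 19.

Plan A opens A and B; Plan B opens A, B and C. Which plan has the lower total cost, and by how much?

Plan A: {A, B}: P→B 10·9=90, Q→B 8·12=96, R→B 8·10=80, S→B 3·18=54, T→B 8·19=152. Service 472; fixed 87; total 559.
Plan B: {A, B, C}: P→C 6·9=54, Q→B 8·12=96, R→C 6·10=60, S→B 3·18=54, T→B 8·19=152. Service 416; fixed 131; total 547.
Difference: |559 − 547| = 12.

Plan B is cheaper by 12.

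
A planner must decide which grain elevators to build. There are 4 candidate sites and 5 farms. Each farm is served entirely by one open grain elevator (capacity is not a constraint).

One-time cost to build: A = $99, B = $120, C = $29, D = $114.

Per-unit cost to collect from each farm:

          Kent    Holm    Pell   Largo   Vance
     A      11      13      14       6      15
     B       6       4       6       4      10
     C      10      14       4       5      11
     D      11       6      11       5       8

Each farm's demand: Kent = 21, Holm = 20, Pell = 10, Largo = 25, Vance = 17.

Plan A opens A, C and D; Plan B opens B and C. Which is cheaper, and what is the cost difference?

Plan A: {A, C, D}: Kent→C 10·21=210, Holm→D 6·20=120, Pell→C 4·10=40, Largo→C 5·25=125, Vance→D 8·17=136. Service 631; fixed 242; total 873.
Plan B: {B, C}: Kent→B 6·21=126, Holm→B 4·20=80, Pell→C 4·10=40, Largo→B 4·25=100, Vance→B 10·17=170. Service 516; fixed 149; total 665.
Difference: |873 − 665| = 208.

Plan B is cheaper by 208.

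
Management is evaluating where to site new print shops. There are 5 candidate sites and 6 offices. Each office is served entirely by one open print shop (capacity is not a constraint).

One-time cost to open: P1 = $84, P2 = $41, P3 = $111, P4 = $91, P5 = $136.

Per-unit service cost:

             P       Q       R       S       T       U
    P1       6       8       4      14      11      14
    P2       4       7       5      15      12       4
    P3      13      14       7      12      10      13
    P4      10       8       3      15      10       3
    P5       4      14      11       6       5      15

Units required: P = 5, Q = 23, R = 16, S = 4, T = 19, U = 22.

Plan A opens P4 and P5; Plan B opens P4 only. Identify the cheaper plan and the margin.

Plan A: {P4, P5}: P→P5 4·5=20, Q→P4 8·23=184, R→P4 3·16=48, S→P5 6·4=24, T→P5 5·19=95, U→P4 3·22=66. Service 437; fixed 227; total 664.
Plan B: {P4}: P→P4 10·5=50, Q→P4 8·23=184, R→P4 3·16=48, S→P4 15·4=60, T→P4 10·19=190, U→P4 3·22=66. Service 598; fixed 91; total 689.
Difference: |664 − 689| = 25.

Plan A is cheaper by 25.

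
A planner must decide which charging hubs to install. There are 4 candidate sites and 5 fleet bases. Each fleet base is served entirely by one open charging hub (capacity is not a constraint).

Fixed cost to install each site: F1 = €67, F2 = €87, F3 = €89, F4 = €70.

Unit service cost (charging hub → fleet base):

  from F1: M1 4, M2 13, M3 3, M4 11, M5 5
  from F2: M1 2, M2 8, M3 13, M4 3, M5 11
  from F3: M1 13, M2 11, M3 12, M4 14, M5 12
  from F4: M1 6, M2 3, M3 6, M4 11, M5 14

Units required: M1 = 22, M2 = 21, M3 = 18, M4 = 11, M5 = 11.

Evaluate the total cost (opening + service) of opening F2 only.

Total cost: 687

Each fleet base is assigned to its cheapest site among the open ones.
{F2}: M1→F2 2·22=44, M2→F2 8·21=168, M3→F2 13·18=234, M4→F2 3·11=33, M5→F2 11·11=121. Service 600; fixed 87; total 687.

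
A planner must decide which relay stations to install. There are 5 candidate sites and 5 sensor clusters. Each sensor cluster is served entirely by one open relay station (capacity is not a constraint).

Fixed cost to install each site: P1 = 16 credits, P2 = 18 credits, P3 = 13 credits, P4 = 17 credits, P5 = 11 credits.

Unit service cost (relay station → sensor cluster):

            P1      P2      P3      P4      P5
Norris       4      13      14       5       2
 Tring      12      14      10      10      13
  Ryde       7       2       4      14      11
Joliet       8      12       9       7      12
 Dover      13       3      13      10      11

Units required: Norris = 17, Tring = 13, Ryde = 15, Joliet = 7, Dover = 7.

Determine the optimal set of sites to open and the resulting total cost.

Open P2, P4 and P5; minimum total cost 310.

For any fixed open set, each sensor cluster goes to its cheapest open site; total = fixed + service.
{P2, P4, P5}: Norris→P5 2·17=34, Tring→P4 10·13=130, Ryde→P2 2·15=30, Joliet→P4 7·7=49, Dover→P2 3·7=21. Service 264; fixed 46; total 310.
{P2, P3, P5}: service 278 + fixed 42 = 320
{P2, P3, P4, P5}: Norris→P5 2·17=34, Tring→P3 10·13=130, Ryde→P2 2·15=30, Joliet→P4 7·7=49, Dover→P2 3·7=21. Service 264; fixed 59; total 323.
{P1, P2, P3, P4, P5}: Norris→P5 2·17=34, Tring→P3 10·13=130, Ryde→P2 2·15=30, Joliet→P4 7·7=49, Dover→P2 3·7=21. Service 264; fixed 75; total 339.
No other subset beats 310.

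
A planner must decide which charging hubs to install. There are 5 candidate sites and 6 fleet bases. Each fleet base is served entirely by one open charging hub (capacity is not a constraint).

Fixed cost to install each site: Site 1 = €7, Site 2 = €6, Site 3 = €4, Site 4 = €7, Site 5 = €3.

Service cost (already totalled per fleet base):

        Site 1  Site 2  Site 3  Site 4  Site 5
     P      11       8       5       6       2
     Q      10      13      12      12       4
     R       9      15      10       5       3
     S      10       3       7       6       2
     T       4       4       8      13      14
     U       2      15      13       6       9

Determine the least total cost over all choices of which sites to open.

Minimum total cost: 27

For any fixed open set, each fleet base goes to its cheapest open site; total = fixed + service.
{Site 1, Site 5}: P→Site 5 2, Q→Site 5 4, R→Site 5 3, S→Site 5 2, T→Site 1 4, U→Site 1 2. Service 17; fixed 10; total 27.
{Site 1, Site 3, Site 5}: service 17 + fixed 14 = 31
{Site 1, Site 2, Site 5}: service 17 + fixed 16 = 33
{Site 1, Site 2, Site 3, Site 4, Site 5}: service 17 + fixed 27 = 44
No other subset beats 27.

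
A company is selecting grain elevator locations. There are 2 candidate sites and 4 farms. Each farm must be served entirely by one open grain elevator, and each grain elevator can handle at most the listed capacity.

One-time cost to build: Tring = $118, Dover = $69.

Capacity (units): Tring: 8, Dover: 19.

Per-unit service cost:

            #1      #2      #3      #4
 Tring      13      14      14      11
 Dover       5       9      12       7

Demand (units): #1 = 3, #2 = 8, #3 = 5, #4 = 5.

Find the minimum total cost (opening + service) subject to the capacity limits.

Open {Tring, Dover}: #1→Dover 5·3=15, #2→Dover 9·8=72, #3→Tring 14·5=70, #4→Dover 7·5=35.
Loads: Tring carries 5/8, Dover carries 16/19. Service 192; fixed 187; total 379.
Next best feasible plan costs 389.

Minimum total cost: 379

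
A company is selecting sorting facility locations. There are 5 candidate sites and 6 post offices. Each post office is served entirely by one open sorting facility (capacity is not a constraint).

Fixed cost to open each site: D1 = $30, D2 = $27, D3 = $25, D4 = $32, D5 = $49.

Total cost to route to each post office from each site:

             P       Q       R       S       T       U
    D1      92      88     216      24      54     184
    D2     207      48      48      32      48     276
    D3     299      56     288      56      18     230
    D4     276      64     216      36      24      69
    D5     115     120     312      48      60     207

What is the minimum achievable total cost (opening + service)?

For any fixed open set, each post office goes to its cheapest open site; total = fixed + service.
{D1, D2, D4}: P→D1 92, Q→D2 48, R→D2 48, S→D1 24, T→D4 24, U→D4 69. Service 305; fixed 89; total 394.
{D1, D2, D3, D4}: P→D1 92, Q→D2 48, R→D2 48, S→D1 24, T→D3 18, U→D4 69. Service 299; fixed 114; total 413.
{D1, D2, D4, D5}: P→D1 92, Q→D2 48, R→D2 48, S→D1 24, T→D4 24, U→D4 69. Service 305; fixed 138; total 443.
{D1, D2, D3, D4, D5}: P→D1 92, Q→D2 48, R→D2 48, S→D1 24, T→D3 18, U→D4 69. Service 299; fixed 163; total 462.
No other subset beats 394.

Minimum total cost: 394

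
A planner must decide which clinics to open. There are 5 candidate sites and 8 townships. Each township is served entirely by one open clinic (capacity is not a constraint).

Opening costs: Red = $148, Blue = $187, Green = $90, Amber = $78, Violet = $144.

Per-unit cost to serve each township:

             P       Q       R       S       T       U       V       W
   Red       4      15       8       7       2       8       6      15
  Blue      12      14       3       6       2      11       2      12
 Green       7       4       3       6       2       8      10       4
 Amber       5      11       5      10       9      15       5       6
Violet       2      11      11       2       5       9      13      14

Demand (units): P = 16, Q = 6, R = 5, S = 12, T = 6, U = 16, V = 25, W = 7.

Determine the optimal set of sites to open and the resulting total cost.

For any fixed open set, each township goes to its cheapest open site; total = fixed + service.
{Green, Amber}: P→Amber 5·16=80, Q→Green 4·6=24, R→Green 3·5=15, S→Green 6·12=72, T→Green 2·6=12, U→Green 8·16=128, V→Amber 5·25=125, W→Green 4·7=28. Service 484; fixed 168; total 652.
{Green, Amber, Violet}: service 388 + fixed 312 = 700
{Amber, Violet}: P→Violet 2·16=32, Q→Amber 11·6=66, R→Amber 5·5=25, S→Violet 2·12=24, T→Violet 5·6=30, U→Violet 9·16=144, V→Amber 5·25=125, W→Amber 6·7=42. Service 488; fixed 222; total 710.
{Red, Blue, Green, Amber, Violet}: service 313 + fixed 647 = 960
No other subset beats 652.

Open Green and Amber; minimum total cost 652.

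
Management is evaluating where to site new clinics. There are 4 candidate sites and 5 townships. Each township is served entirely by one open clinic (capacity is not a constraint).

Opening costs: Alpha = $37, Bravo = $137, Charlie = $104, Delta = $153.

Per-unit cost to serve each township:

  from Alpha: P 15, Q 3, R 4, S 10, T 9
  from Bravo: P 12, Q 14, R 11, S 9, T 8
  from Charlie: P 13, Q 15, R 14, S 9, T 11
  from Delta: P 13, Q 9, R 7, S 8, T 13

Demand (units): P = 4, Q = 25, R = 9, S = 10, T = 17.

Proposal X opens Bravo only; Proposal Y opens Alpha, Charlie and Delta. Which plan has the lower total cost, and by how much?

Proposal X: {Bravo}: P→Bravo 12·4=48, Q→Bravo 14·25=350, R→Bravo 11·9=99, S→Bravo 9·10=90, T→Bravo 8·17=136. Service 723; fixed 137; total 860.
Proposal Y: {Alpha, Charlie, Delta}: P→Charlie 13·4=52, Q→Alpha 3·25=75, R→Alpha 4·9=36, S→Delta 8·10=80, T→Alpha 9·17=153. Service 396; fixed 294; total 690.
Difference: |860 − 690| = 170.

Proposal Y is cheaper by 170.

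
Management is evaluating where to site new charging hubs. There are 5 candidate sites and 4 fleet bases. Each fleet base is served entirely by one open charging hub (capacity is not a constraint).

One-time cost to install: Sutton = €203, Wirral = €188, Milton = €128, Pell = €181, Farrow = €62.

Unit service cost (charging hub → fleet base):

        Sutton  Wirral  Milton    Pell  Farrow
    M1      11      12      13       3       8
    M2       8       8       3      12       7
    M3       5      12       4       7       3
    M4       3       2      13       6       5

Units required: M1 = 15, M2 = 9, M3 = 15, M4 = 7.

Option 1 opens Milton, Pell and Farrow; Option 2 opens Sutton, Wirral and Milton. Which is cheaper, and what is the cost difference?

Option 1 is cheaper by 262.

Option 1: {Milton, Pell, Farrow}: M1→Pell 3·15=45, M2→Milton 3·9=27, M3→Farrow 3·15=45, M4→Farrow 5·7=35. Service 152; fixed 371; total 523.
Option 2: {Sutton, Wirral, Milton}: M1→Sutton 11·15=165, M2→Milton 3·9=27, M3→Milton 4·15=60, M4→Wirral 2·7=14. Service 266; fixed 519; total 785.
Difference: |523 − 785| = 262.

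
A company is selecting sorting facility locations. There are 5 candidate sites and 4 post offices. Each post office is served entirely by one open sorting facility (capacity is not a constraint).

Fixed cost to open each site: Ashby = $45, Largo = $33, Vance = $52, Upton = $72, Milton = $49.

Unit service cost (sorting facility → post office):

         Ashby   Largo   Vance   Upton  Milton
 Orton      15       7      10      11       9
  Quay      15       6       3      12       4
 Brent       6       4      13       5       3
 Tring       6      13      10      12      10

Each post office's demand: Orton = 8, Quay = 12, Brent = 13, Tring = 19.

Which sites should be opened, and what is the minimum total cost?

Open Ashby and Milton; minimum total cost 367.

For any fixed open set, each post office goes to its cheapest open site; total = fixed + service.
{Ashby, Milton}: Orton→Milton 9·8=72, Quay→Milton 4·12=48, Brent→Milton 3·13=39, Tring→Ashby 6·19=114. Service 273; fixed 94; total 367.
{Ashby, Largo}: service 294 + fixed 78 = 372
{Ashby, Largo, Milton}: service 257 + fixed 127 = 384
{Ashby, Largo, Vance, Upton, Milton}: service 245 + fixed 251 = 496
No other subset beats 367.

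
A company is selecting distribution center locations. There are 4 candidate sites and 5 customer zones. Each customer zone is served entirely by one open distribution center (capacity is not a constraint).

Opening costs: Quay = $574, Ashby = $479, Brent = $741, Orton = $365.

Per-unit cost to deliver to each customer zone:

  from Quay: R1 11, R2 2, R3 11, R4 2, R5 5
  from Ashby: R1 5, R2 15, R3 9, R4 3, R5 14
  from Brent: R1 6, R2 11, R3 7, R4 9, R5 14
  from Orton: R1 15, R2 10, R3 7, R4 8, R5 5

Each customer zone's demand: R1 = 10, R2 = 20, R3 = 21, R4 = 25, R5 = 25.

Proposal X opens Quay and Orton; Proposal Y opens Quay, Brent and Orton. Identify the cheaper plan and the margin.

Proposal X: {Quay, Orton}: R1→Quay 11·10=110, R2→Quay 2·20=40, R3→Orton 7·21=147, R4→Quay 2·25=50, R5→Quay 5·25=125. Service 472; fixed 939; total 1411.
Proposal Y: {Quay, Brent, Orton}: R1→Brent 6·10=60, R2→Quay 2·20=40, R3→Brent 7·21=147, R4→Quay 2·25=50, R5→Quay 5·25=125. Service 422; fixed 1680; total 2102.
Difference: |1411 − 2102| = 691.

Proposal X is cheaper by 691.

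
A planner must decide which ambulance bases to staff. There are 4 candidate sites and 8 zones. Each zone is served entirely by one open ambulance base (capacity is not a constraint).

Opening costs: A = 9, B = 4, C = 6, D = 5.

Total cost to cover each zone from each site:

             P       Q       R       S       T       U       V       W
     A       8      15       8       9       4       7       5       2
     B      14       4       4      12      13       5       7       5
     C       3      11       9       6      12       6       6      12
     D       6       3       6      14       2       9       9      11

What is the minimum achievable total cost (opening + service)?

Minimum total cost: 49

For any fixed open set, each zone goes to its cheapest open site; total = fixed + service.
{B, C, D}: P→C 3, Q→D 3, R→B 4, S→C 6, T→D 2, U→B 5, V→C 6, W→B 5. Service 34; fixed 15; total 49.
{A, B, C}: service 33 + fixed 19 = 52
{A, C, D}: service 33 + fixed 20 = 53
{A, B, C, D}: P→C 3, Q→D 3, R→B 4, S→C 6, T→D 2, U→B 5, V→A 5, W→A 2. Service 30; fixed 24; total 54.
(All 15 nonempty subsets were checked; B, C and D is lowest.)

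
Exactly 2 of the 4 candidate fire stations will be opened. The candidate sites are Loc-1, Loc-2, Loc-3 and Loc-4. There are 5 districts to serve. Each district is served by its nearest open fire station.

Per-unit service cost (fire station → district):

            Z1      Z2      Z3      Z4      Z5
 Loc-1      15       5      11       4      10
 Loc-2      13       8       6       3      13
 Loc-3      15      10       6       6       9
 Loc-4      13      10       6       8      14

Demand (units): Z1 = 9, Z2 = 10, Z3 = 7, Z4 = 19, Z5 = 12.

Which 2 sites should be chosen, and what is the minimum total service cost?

Choose Loc-1 and Loc-2; total service cost 386.

With exactly 2 open, each district uses its cheapest among the chosen.
{Loc-1, Loc-2}: Z1→Loc-2 13·9=117, Z2→Loc-1 5·10=50, Z3→Loc-2 6·7=42, Z4→Loc-2 3·19=57, Z5→Loc-1 10·12=120. Service cost 386.
{Loc-2, Loc-3}: service cost 404
{Loc-1, Loc-4}: service cost 405
Among all 6 size-2 choices, {Loc-1, Loc-2} is lowest.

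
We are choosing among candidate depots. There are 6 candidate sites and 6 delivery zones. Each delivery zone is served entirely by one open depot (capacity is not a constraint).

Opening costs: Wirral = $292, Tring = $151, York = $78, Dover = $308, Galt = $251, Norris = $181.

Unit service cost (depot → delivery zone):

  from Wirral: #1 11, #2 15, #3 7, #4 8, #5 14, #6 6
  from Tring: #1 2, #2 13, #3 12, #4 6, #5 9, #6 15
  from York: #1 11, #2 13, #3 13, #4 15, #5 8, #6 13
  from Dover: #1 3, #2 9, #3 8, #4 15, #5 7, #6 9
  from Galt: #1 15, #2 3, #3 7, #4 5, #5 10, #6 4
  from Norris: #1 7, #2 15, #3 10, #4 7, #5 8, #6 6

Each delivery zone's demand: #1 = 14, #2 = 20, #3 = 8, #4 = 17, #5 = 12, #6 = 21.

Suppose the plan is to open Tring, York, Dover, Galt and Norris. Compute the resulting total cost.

Total cost: 1366

Each delivery zone is assigned to its cheapest site among the open ones.
{Tring, York, Dover, Galt, Norris}: #1→Tring 2·14=28, #2→Galt 3·20=60, #3→Galt 7·8=56, #4→Galt 5·17=85, #5→Dover 7·12=84, #6→Galt 4·21=84. Service 397; fixed 969; total 1366.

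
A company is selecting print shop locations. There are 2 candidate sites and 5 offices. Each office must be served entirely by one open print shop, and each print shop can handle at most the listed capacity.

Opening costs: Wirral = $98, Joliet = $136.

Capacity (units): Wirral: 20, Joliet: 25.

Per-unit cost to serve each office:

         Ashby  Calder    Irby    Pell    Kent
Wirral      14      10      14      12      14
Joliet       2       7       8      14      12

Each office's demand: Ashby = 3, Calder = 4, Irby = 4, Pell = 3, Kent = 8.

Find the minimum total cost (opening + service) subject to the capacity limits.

Open {Joliet}: Ashby→Joliet 2·3=6, Calder→Joliet 7·4=28, Irby→Joliet 8·4=32, Pell→Joliet 14·3=42, Kent→Joliet 12·8=96.
Loads: Joliet carries 22/25. Service 204; fixed 136; total 340.
Next best feasible plan costs 432.

Minimum total cost: 340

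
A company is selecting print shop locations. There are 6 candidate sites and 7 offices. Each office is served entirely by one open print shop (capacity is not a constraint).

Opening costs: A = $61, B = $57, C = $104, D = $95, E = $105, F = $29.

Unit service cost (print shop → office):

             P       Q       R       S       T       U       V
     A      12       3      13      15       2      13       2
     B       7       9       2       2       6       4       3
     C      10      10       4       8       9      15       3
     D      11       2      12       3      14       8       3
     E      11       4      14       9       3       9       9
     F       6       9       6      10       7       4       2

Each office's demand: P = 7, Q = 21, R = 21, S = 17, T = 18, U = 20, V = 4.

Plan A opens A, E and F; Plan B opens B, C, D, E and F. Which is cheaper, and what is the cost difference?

Plan B is cheaper by 11.

Plan A: {A, E, F}: P→F 6·7=42, Q→A 3·21=63, R→F 6·21=126, S→E 9·17=153, T→A 2·18=36, U→F 4·20=80, V→A 2·4=8. Service 508; fixed 195; total 703.
Plan B: {B, C, D, E, F}: P→F 6·7=42, Q→D 2·21=42, R→B 2·21=42, S→B 2·17=34, T→E 3·18=54, U→B 4·20=80, V→F 2·4=8. Service 302; fixed 390; total 692.
Difference: |703 − 692| = 11.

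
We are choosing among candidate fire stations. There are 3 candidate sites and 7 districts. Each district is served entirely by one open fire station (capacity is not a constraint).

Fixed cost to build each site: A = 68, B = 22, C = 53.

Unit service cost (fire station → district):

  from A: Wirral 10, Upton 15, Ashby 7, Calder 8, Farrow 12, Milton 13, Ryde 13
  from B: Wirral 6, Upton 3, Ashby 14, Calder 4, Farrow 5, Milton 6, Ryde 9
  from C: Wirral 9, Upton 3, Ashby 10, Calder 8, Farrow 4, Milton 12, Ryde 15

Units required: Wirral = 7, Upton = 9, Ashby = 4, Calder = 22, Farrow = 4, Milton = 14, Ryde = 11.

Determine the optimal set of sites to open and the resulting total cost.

For any fixed open set, each district goes to its cheapest open site; total = fixed + service.
{B}: Wirral→B 6·7=42, Upton→B 3·9=27, Ashby→B 14·4=56, Calder→B 4·22=88, Farrow→B 5·4=20, Milton→B 6·14=84, Ryde→B 9·11=99. Service 416; fixed 22; total 438.
{B, C}: service 396 + fixed 75 = 471
{A, B}: service 388 + fixed 90 = 478
{A, B, C}: service 384 + fixed 143 = 527
(All 7 nonempty subsets were checked; B only is lowest.)

Open B only; minimum total cost 438.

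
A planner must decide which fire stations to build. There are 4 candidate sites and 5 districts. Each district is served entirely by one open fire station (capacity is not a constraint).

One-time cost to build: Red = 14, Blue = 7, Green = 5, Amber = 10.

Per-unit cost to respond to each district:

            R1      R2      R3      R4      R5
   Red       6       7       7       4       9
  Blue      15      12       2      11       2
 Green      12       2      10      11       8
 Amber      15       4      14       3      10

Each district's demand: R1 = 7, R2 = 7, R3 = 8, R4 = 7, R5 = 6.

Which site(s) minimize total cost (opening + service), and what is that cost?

Open Red, Blue and Green; minimum total cost 138.

For any fixed open set, each district goes to its cheapest open site; total = fixed + service.
{Red, Blue, Green}: R1→Red 6·7=42, R2→Green 2·7=14, R3→Blue 2·8=16, R4→Red 4·7=28, R5→Blue 2·6=12. Service 112; fixed 26; total 138.
{Red, Blue, Green, Amber}: R1→Red 6·7=42, R2→Green 2·7=14, R3→Blue 2·8=16, R4→Amber 3·7=21, R5→Blue 2·6=12. Service 105; fixed 36; total 141.
{Red, Blue, Amber}: R1→Red 6·7=42, R2→Amber 4·7=28, R3→Blue 2·8=16, R4→Amber 3·7=21, R5→Blue 2·6=12. Service 119; fixed 31; total 150.
{Green}: service 303 + fixed 5 = 308
No other subset beats 138.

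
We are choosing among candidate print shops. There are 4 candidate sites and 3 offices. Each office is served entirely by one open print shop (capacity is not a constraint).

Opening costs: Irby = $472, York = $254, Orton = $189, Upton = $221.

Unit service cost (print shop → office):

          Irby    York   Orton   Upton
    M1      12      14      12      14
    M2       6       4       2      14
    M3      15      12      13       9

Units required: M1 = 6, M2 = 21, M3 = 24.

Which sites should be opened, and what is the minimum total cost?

Open Orton only; minimum total cost 615.

For any fixed open set, each office goes to its cheapest open site; total = fixed + service.
{Orton}: M1→Orton 12·6=72, M2→Orton 2·21=42, M3→Orton 13·24=312. Service 426; fixed 189; total 615.
{York}: service 456 + fixed 254 = 710
{Orton, Upton}: M1→Orton 12·6=72, M2→Orton 2·21=42, M3→Upton 9·24=216. Service 330; fixed 410; total 740.
{Irby, York, Orton, Upton}: service 330 + fixed 1136 = 1466
No other subset beats 615.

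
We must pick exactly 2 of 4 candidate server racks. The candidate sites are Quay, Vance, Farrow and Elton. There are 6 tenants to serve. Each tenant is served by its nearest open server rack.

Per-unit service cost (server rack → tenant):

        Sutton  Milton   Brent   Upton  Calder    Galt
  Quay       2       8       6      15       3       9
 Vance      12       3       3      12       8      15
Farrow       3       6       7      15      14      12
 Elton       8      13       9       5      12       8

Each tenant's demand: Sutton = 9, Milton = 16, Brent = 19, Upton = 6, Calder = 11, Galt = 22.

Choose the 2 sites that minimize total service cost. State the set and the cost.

Choose Quay and Vance; total service cost 426.

With exactly 2 open, each tenant uses its cheapest among the chosen.
{Quay, Vance}: Sutton→Quay 2·9=18, Milton→Vance 3·16=48, Brent→Vance 3·19=57, Upton→Vance 12·6=72, Calder→Quay 3·11=33, Galt→Quay 9·22=198. Service cost 426.
{Vance, Elton}: service cost 471
{Quay, Elton}: service cost 499
Among all 6 size-2 choices, {Quay, Vance} is lowest.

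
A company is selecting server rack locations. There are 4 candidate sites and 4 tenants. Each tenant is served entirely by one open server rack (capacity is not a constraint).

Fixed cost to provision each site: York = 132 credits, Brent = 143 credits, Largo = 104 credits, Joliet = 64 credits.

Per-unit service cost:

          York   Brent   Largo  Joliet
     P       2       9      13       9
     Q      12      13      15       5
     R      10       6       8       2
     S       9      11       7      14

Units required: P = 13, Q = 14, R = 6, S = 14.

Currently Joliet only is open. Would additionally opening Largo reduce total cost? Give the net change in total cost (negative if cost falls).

Current service cost with {Joliet}: 395.
Adding Largo: each tenant re-picks its cheapest; new service cost 297, saving 98.
Extra fixed cost: 104. Net change = 104 − 98 = 6.
(Totals: 459 → 465.)

No — net change +6 (cost rises by 6).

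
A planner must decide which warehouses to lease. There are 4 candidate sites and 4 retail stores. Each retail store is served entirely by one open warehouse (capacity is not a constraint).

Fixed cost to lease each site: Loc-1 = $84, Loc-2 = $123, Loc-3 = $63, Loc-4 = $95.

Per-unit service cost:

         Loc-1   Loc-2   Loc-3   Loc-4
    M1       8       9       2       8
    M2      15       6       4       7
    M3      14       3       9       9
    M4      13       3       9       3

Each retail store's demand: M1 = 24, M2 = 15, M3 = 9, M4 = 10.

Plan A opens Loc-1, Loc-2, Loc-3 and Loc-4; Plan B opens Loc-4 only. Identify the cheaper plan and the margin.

Plan B is cheaper by 27.

Plan A: {Loc-1, Loc-2, Loc-3, Loc-4}: M1→Loc-3 2·24=48, M2→Loc-3 4·15=60, M3→Loc-2 3·9=27, M4→Loc-2 3·10=30. Service 165; fixed 365; total 530.
Plan B: {Loc-4}: M1→Loc-4 8·24=192, M2→Loc-4 7·15=105, M3→Loc-4 9·9=81, M4→Loc-4 3·10=30. Service 408; fixed 95; total 503.
Difference: |530 − 503| = 27.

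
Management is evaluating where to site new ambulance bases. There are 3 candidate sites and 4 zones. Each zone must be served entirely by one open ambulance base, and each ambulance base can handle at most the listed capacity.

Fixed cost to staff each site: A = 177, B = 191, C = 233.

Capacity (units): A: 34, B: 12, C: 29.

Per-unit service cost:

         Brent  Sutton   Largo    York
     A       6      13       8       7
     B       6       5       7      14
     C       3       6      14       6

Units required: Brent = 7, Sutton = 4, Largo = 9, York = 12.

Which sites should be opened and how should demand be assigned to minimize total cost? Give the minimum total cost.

Open {A}: Brent→A 6·7=42, Sutton→A 13·4=52, Largo→A 8·9=72, York→A 7·12=84.
Loads: A carries 32/34. Service 250; fixed 177; total 427.
Next best feasible plan costs 586.

Minimum total cost: 427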